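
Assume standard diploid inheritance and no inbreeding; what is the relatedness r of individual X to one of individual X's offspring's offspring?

0.25

Each parent–offspring link contributes a factor of 1/2, and independent paths through distinct common ancestors add.
Two parent–offspring links: r = (1/2)^2 = 1/4.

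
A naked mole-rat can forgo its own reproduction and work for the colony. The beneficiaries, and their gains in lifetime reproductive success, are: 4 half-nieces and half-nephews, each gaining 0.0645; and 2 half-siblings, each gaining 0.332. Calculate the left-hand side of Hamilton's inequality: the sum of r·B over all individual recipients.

0.19825

r to a half-niece or half-nephew = 1/8 (half-aunt/uncle↔niece/nephew: one path of length 3: r = (1/2)^3 = 1/8).
r to a half-sibling = 1/4 (half-sibs share one parent — one path of length 2: r = (1/2)^2 = 1/4).
Summing one r·B term per recipient: 4·0.125·0.0645 + 2·0.25·0.332 = 0.19825.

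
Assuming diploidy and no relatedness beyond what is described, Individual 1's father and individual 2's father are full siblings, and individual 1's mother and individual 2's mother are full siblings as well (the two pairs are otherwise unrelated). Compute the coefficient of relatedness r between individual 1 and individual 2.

With two independent routes of shared ancestry, r is the sum of the two contributions.
Individual 1 and individual 2 are related in two ways: first cousins through their fathers (r = 1/8) and first cousins through their mothers (r = 1/8) — i.e. double first cousins.
r = 1/8 + 1/8 = 0.25.

0.25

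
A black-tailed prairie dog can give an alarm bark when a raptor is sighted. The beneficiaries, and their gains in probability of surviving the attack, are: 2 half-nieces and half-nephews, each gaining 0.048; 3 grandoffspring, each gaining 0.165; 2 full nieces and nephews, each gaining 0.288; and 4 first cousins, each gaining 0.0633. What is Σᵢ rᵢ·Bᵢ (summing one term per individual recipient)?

r to a half-niece or half-nephew = 1/8 (half-aunt/uncle↔niece/nephew: one path of length 3: r = (1/2)^3 = 1/8).
r to a grandoffspring = 1/4 (two parent–offspring links: r = (1/2)^2 = 1/4).
r to a full niece or nephew = 0.25 (full aunt/uncle↔niece/nephew: two paths of length 3 through the shared grandparent pair: r = 2·(1/2)^3 = 1/4).
r to a first cousin = 1/8 (first cousins share one grandparent pair — two paths of length 4: r = 2·(1/2)^4 = 1/8).
Summing one r·B term per recipient: 2·0.125·0.048 + 3·0.25·0.165 + 2·0.25·0.288 + 4·0.125·0.0633 = 0.3114.

0.3114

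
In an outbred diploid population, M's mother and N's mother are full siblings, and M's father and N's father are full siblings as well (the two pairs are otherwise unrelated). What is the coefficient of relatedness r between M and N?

0.25

With two independent routes of shared ancestry, r is the sum of the two contributions.
M and N are related in two ways: first cousins through their mothers (r = 1/8) and first cousins through their fathers (r = 1/8) — i.e. double first cousins.
r = 1/8 + 1/8 = 1/4 = 0.25.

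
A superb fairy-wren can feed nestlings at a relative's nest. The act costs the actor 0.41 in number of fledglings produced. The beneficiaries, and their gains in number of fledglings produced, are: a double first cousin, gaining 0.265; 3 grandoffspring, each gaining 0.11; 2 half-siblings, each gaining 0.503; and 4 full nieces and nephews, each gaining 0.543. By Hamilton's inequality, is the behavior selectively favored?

Hamilton's rule: the trait is favored when the sum of r·B over every recipient exceeds the actor's cost C.
r to a double first cousin = 1/4 (double first cousins share both grandparent pairs — four paths of length 4: r = 4·(1/2)^4 = 1/4).
r to a grandoffspring = 1/4 (two parent–offspring links: r = (1/2)^2 = 1/4).
r to a half-sibling = 0.25 (half-sibs share one parent — one path of length 2: r = (1/2)^2 = 1/4).
r to a full niece or nephew = 1/4 (full aunt/uncle↔niece/nephew: two paths of length 3 through the shared grandparent pair: r = 2·(1/2)^3 = 1/4).
Summing one r·B term per recipient: 1·0.25·0.265 + 3·0.25·0.11 + 2·0.25·0.503 + 4·0.25·0.543 = 0.94325.
0.94325 > 0.41: the indirect benefit exceeds the cost.

Yes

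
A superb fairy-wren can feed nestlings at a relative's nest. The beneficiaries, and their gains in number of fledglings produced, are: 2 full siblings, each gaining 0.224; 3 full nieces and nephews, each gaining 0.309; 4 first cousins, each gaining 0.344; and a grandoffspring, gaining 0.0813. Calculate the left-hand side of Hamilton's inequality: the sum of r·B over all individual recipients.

0.648075

r to a full sibling = 1/2 (full sibs share both parents — two paths of length 2: r = 2·(1/2)^2 = 1/2).
r to a full niece or nephew = 1/4 (full aunt/uncle↔niece/nephew: two paths of length 3 through the shared grandparent pair: r = 2·(1/2)^3 = 1/4).
r to a first cousin = 0.125 (first cousins share one grandparent pair — two paths of length 4: r = 2·(1/2)^4 = 1/8).
r to a grandoffspring = 0.25 (two parent–offspring links: r = (1/2)^2 = 1/4).
Summing one r·B term per recipient: 2·0.5·0.224 + 3·0.25·0.309 + 4·0.125·0.344 + 1·0.25·0.0813 = 0.648075.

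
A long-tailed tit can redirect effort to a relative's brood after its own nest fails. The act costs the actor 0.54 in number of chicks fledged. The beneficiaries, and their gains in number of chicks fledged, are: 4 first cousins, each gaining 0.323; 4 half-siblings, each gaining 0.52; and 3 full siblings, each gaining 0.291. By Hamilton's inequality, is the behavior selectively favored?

Hamilton's rule: the trait is favored when the sum of r·B over every recipient exceeds the actor's cost C.
r to a first cousin = 1/8 (first cousins share one grandparent pair — two paths of length 4: r = 2·(1/2)^4 = 1/8).
r to a half-sibling = 1/4 (half-sibs share one parent — one path of length 2: r = (1/2)^2 = 1/4).
r to a full sibling = 1/2 (full sibs share both parents — two paths of length 2: r = 2·(1/2)^2 = 1/2).
Summing one r·B term per recipient: 4·0.125·0.323 + 4·0.25·0.52 + 3·0.5·0.291 = 1.118.
1.118 > 0.54: the indirect benefit exceeds the cost.

Yes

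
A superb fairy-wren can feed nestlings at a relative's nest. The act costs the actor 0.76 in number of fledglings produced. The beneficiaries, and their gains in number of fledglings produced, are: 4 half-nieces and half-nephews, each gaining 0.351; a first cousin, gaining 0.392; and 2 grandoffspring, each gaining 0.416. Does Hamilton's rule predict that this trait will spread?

No

Hamilton's rule: the trait is favored when the sum of r·B over every recipient exceeds the actor's cost C.
r to a half-niece or half-nephew = 1/8 (half-aunt/uncle↔niece/nephew: one path of length 3: r = (1/2)^3 = 1/8).
r to a first cousin = 1/8 (first cousins share one grandparent pair — two paths of length 4: r = 2·(1/2)^4 = 1/8).
r to a grandoffspring = 1/4 (two parent–offspring links: r = (1/2)^2 = 1/4).
Summing one r·B term per recipient: 4·0.125·0.351 + 1·0.125·0.392 + 2·0.25·0.416 = 0.4325.
0.4325 < 0.76: the indirect benefit is less than the cost.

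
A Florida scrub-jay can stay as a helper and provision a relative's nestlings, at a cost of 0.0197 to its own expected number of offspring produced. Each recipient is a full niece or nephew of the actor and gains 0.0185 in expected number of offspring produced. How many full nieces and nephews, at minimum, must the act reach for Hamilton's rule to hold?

r to a full niece or nephew = 0.25 (full aunt/uncle↔niece/nephew: two paths of length 3 through the shared grandparent pair: r = 2·(1/2)^3 = 1/4).
Hamilton's rule: n·r·B > C  ⇒  n > C/(r·B) = 0.0197/(0.25·0.0185) = 4.259.
The smallest integer exceeding 4.259 is 5.

5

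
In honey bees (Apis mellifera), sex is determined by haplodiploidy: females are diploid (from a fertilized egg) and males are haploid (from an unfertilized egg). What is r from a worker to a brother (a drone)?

Her haploid brother carries none of their father's genes and a random half of their mother's genome; that half matches the maternal half of her own genome with probability 1/2: r = 1/2 · 1/2 = 1/4.

0.25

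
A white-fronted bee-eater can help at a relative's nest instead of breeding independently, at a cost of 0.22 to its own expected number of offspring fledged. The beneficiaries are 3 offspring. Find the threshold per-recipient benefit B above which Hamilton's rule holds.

0.1467

r to an offspring = 1/2 (one parent–offspring link: r = (1/2)^1 = 1/2).
Hamilton's rule with n recipients of equal r: n·r·B > C, so B > C/(n·r) = 0.22/(3·0.5) = 0.1467.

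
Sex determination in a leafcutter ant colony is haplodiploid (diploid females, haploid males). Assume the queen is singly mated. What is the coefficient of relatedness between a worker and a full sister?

Haplodiploid full sisters inherit their father's entire haploid genome identically (contributing 1/2) and on average half of their mother's contribution (1/2 · 1/2 = 1/4); r = 1/2 + 1/4 = 3/4.

0.75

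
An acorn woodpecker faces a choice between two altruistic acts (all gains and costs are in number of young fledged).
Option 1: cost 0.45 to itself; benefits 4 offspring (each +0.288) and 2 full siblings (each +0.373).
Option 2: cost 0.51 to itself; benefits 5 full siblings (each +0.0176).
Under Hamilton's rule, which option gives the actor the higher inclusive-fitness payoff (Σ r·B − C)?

Option 1

Option 1: r to an offspring = 0.5.
Option 1: r to a full sibling = 0.5.
Option 1: Σ r·B − C = (4·0.5·0.288 + 2·0.5·0.373) − 0.45 = 0.499.
Option 2: r to a full sibling = 0.5.
Option 2: Σ r·B − C = (5·0.5·0.0176) − 0.51 = -0.466.
Option 1 has the higher net inclusive-fitness payoff.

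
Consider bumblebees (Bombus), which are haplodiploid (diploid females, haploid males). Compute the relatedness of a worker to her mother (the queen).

0.5

One meiotic link between diploid queen and diploid daughter: r = 1/2.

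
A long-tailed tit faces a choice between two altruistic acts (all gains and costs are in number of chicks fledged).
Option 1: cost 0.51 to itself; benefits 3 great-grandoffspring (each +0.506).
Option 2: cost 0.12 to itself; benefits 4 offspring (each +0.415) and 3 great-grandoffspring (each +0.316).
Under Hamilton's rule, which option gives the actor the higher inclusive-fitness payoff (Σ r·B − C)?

Option 2

Option 1: r to a great-grandoffspring = 0.125.
Option 1: Σ r·B − C = (3·0.125·0.506) − 0.51 = -0.32025.
Option 2: r to an offspring = 0.5.
Option 2: r to a great-grandoffspring = 0.125.
Option 2: Σ r·B − C = (4·0.5·0.415 + 3·0.125·0.316) − 0.12 = 0.8285.
Option 2 has the higher net inclusive-fitness payoff.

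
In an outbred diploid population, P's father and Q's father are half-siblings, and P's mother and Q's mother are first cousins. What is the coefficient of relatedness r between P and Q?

Relatedness sums over independent paths through distinct common ancestors.
P and Q are related in two ways: half first cousins through their fathers (r = 1/16) and second cousins through their mothers (r = 1/32).
r = 1/16 + 1/32 = 0.09375.

0.09375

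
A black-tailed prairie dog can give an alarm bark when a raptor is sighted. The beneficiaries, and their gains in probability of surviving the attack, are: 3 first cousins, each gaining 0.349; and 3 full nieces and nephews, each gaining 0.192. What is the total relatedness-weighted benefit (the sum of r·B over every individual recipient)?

0.274875

r to a first cousin = 1/8 (first cousins share one grandparent pair — two paths of length 4: r = 2·(1/2)^4 = 1/8).
r to a full niece or nephew = 0.25 (full aunt/uncle↔niece/nephew: two paths of length 3 through the shared grandparent pair: r = 2·(1/2)^3 = 1/4).
Summing one r·B term per recipient: 3·0.125·0.349 + 3·0.25·0.192 = 0.274875.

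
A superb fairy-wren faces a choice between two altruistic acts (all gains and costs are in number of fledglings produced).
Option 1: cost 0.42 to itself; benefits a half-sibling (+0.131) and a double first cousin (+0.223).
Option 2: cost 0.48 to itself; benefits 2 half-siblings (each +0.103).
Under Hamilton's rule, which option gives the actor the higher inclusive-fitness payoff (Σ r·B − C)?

Option 1: r to a half-sibling = 0.25.
Option 1: r to a double first cousin = 0.25.
Option 1: Σ r·B − C = (1·0.25·0.131 + 1·0.25·0.223) − 0.42 = -0.3315.
Option 2: r to a half-sibling = 0.25.
Option 2: Σ r·B − C = (2·0.25·0.103) − 0.48 = -0.4285.
Option 1 has the higher net inclusive-fitness payoff.

Option 1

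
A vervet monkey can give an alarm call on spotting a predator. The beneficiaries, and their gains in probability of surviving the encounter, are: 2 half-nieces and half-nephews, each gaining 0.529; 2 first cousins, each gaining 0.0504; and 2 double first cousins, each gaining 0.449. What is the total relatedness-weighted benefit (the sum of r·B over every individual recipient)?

0.36935

r to a half-niece or half-nephew = 0.125 (half-aunt/uncle↔niece/nephew: one path of length 3: r = (1/2)^3 = 1/8).
r to a first cousin = 0.125 (first cousins share one grandparent pair — two paths of length 4: r = 2·(1/2)^4 = 1/8).
r to a double first cousin = 0.25 (double first cousins share both grandparent pairs — four paths of length 4: r = 4·(1/2)^4 = 1/4).
Summing one r·B term per recipient: 2·0.125·0.529 + 2·0.125·0.0504 + 2·0.25·0.449 = 0.36935.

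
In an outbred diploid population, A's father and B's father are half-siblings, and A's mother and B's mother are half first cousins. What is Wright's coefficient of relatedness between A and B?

0.078125

With two independent routes of shared ancestry, r is the sum of the two contributions.
A and B are related in two ways: half first cousins through their fathers (r = 1/16) and half second cousins through their mothers (r = 1/64).
r = 1/16 + 1/64 = 0.078125.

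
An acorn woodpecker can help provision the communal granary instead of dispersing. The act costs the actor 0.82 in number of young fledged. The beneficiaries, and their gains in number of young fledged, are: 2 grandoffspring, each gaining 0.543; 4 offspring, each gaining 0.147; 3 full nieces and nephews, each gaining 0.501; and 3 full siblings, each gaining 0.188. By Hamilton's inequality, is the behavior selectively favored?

Yes

Hamilton's rule: the trait is favored when the sum of r·B over every recipient exceeds the actor's cost C.
r to a grandoffspring = 0.25 (two parent–offspring links: r = (1/2)^2 = 1/4).
r to an offspring = 1/2 (one parent–offspring link: r = (1/2)^1 = 1/2).
r to a full niece or nephew = 1/4 (full aunt/uncle↔niece/nephew: two paths of length 3 through the shared grandparent pair: r = 2·(1/2)^3 = 1/4).
r to a full sibling = 0.5 (full sibs share both parents — two paths of length 2: r = 2·(1/2)^2 = 1/2).
Summing one r·B term per recipient: 2·0.25·0.543 + 4·0.5·0.147 + 3·0.25·0.501 + 3·0.5·0.188 = 1.22325.
1.22325 > 0.82: the indirect benefit exceeds the cost.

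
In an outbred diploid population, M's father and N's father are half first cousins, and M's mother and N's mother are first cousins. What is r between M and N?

0.046875

With two independent routes of shared ancestry, r is the sum of the two contributions.
M and N are related in two ways: half second cousins through their fathers (r = 1/64) and second cousins through their mothers (r = 1/32).
r = 1/64 + 1/32 = 0.046875.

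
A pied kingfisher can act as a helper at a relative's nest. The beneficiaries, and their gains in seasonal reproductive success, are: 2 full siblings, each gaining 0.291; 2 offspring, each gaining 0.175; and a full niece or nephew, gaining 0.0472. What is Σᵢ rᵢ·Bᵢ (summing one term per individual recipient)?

0.4778

r to a full sibling = 0.5 (full sibs share both parents — two paths of length 2: r = 2·(1/2)^2 = 1/2).
r to an offspring = 1/2 (one parent–offspring link: r = (1/2)^1 = 1/2).
r to a full niece or nephew = 1/4 (full aunt/uncle↔niece/nephew: two paths of length 3 through the shared grandparent pair: r = 2·(1/2)^3 = 1/4).
Summing one r·B term per recipient: 2·0.5·0.291 + 2·0.5·0.175 + 1·0.25·0.0472 = 0.4778.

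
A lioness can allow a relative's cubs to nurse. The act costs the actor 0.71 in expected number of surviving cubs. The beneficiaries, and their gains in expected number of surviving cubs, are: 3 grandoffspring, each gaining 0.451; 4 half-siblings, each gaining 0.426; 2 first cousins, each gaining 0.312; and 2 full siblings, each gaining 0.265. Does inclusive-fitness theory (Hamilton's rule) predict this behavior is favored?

Hamilton's rule: the trait is favored when the sum of r·B over every recipient exceeds the actor's cost C.
r to a grandoffspring = 0.25 (two parent–offspring links: r = (1/2)^2 = 1/4).
r to a half-sibling = 1/4 (half-sibs share one parent — one path of length 2: r = (1/2)^2 = 1/4).
r to a first cousin = 1/8 (first cousins share one grandparent pair — two paths of length 4: r = 2·(1/2)^4 = 1/8).
r to a full sibling = 1/2 (full sibs share both parents — two paths of length 2: r = 2·(1/2)^2 = 1/2).
Summing one r·B term per recipient: 3·0.25·0.451 + 4·0.25·0.426 + 2·0.125·0.312 + 2·0.5·0.265 = 1.10725.
1.10725 > 0.71: the indirect benefit exceeds the cost.

Yes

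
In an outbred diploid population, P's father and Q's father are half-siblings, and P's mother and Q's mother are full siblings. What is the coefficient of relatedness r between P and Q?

0.1875

Relatedness sums over independent paths through distinct common ancestors.
P and Q are related in two ways: half first cousins through their fathers (r = 1/16) and first cousins through their mothers (r = 1/8).
r = 1/16 + 1/8 = 0.1875.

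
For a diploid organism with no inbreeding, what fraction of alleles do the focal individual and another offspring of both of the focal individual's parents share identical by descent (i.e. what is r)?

0.5

Each parent–offspring link contributes a factor of 1/2, and independent paths through distinct common ancestors add.
Full sibs share both parents — two paths of length 2: r = 2·(1/2)^2 = 1/2.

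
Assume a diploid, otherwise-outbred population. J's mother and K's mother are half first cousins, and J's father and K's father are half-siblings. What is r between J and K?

Independent pedigree routes through distinct common ancestors add.
J and K are related in two ways: half second cousins through their mothers (r = 1/64) and half first cousins through their fathers (r = 1/16).
r = 1/64 + 1/16 = 5/64 = 0.078125.

0.078125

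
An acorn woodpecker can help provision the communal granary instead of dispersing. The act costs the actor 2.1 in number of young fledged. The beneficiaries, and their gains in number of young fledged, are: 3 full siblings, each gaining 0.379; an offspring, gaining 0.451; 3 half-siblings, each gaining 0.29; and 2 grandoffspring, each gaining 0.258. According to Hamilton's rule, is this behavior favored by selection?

No

Hamilton's rule: the trait is favored when the sum of r·B over every recipient exceeds the actor's cost C.
r to a full sibling = 0.5 (full sibs share both parents — two paths of length 2: r = 2·(1/2)^2 = 1/2).
r to an offspring = 0.5 (one parent–offspring link: r = (1/2)^1 = 1/2).
r to a half-sibling = 0.25 (half-sibs share one parent — one path of length 2: r = (1/2)^2 = 1/4).
r to a grandoffspring = 1/4 (two parent–offspring links: r = (1/2)^2 = 1/4).
Summing one r·B term per recipient: 3·0.5·0.379 + 1·0.5·0.451 + 3·0.25·0.29 + 2·0.25·0.258 = 1.1405.
1.1405 < 2.1: the indirect benefit is less than the cost.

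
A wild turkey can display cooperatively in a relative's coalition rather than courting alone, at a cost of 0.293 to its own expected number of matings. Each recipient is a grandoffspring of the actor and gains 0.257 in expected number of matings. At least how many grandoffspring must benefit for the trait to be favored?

5

r to a grandoffspring = 1/4 (two parent–offspring links: r = (1/2)^2 = 1/4).
Hamilton's rule: n·r·B > C  ⇒  n > C/(r·B) = 0.293/(0.25·0.257) = 4.56.
The smallest integer exceeding 4.56 is 5.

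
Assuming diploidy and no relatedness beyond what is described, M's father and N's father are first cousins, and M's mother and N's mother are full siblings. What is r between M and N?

Independent pedigree routes through distinct common ancestors add.
M and N are related in two ways: second cousins through their fathers (r = 1/32) and first cousins through their mothers (r = 1/8).
r = 1/32 + 1/8 = 0.15625.

0.15625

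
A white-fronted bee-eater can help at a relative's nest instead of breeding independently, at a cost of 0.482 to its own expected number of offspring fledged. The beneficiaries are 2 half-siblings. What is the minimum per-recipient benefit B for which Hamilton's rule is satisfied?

r to a half-sibling = 1/4 (half-sibs share one parent — one path of length 2: r = (1/2)^2 = 1/4).
Hamilton's rule with n recipients of equal r: n·r·B > C, so B > C/(n·r) = 0.482/(2·0.25) = 0.964.

0.964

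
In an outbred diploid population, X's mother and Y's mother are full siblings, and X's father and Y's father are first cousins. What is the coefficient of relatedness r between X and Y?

Wright's path rule: contributions from independent ancestry routes add.
X and Y are related in two ways: first cousins through their mothers (r = 1/8) and second cousins through their fathers (r = 1/32).
r = 1/8 + 1/32 = 5/32 = 0.15625.

0.15625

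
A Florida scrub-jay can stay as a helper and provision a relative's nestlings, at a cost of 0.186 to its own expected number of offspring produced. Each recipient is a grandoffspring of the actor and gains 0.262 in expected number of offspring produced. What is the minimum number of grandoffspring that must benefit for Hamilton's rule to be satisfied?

3

r to a grandoffspring = 1/4 (two parent–offspring links: r = (1/2)^2 = 1/4).
Hamilton's rule: n·r·B > C  ⇒  n > C/(r·B) = 0.186/(0.25·0.262) = 2.84.
The smallest integer exceeding 2.84 is 3.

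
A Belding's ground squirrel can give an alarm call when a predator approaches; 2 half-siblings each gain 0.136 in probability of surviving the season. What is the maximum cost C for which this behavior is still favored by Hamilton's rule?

0.068

r to a half-sibling = 1/4 (half-sibs share one parent — one path of length 2: r = (1/2)^2 = 1/4).
Hamilton's rule: n·r·B > C, so the trait is favored while C < n·r·B = 2·0.25·0.136 = 0.068.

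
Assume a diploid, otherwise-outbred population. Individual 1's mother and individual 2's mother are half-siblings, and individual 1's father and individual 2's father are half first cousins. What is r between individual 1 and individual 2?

With two independent routes of shared ancestry, r is the sum of the two contributions.
Individual 1 and individual 2 are related in two ways: half first cousins through their mothers (r = 1/16) and half second cousins through their fathers (r = 1/64).
r = 1/16 + 1/64 = 0.078125.

0.078125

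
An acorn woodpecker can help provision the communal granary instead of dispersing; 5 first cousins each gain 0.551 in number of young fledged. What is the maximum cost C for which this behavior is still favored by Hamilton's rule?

0.344375

r to a first cousin = 0.125 (first cousins share one grandparent pair — two paths of length 4: r = 2·(1/2)^4 = 1/8).
Hamilton's rule: n·r·B > C, so the trait is favored while C < n·r·B = 5·0.125·0.551 = 0.344375.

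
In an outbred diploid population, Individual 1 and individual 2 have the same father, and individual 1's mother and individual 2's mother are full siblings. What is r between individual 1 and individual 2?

Wright's path rule: contributions from independent ancestry routes add.
Individual 1 and individual 2 are related in two ways: half-sibs through their shared father (r = 1/4) and first cousins through their mothers (r = 1/8).
r = 1/4 + 1/8 = 3/8 = 0.375.

0.375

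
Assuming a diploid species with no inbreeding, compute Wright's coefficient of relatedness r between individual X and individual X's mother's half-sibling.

0.125

Each parent–offspring link contributes a factor of 1/2, and independent paths through distinct common ancestors add.
Half-aunt/uncle↔niece/nephew: one path of length 3: r = (1/2)^3 = 1/8.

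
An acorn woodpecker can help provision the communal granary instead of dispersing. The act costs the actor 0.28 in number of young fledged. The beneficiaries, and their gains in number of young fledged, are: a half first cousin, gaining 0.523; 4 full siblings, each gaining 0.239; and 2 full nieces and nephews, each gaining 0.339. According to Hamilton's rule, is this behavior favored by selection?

Yes

Hamilton's rule: the trait is favored when the sum of r·B over every recipient exceeds the actor's cost C.
r to a half first cousin = 0.0625 (half first cousins share one grandparent — one path of length 4: r = (1/2)^4 = 1/16).
r to a full sibling = 0.5 (full sibs share both parents — two paths of length 2: r = 2·(1/2)^2 = 1/2).
r to a full niece or nephew = 1/4 (full aunt/uncle↔niece/nephew: two paths of length 3 through the shared grandparent pair: r = 2·(1/2)^3 = 1/4).
Summing one r·B term per recipient: 1·0.0625·0.523 + 4·0.5·0.239 + 2·0.25·0.339 = 0.6801875.
0.6801875 > 0.28: the indirect benefit exceeds the cost.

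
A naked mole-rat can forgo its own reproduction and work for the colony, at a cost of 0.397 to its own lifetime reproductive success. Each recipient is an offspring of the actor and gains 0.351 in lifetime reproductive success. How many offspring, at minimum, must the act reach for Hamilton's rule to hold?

r to an offspring = 1/2 (one parent–offspring link: r = (1/2)^1 = 1/2).
Hamilton's rule: n·r·B > C  ⇒  n > C/(r·B) = 0.397/(0.5·0.351) = 2.262.
The smallest integer exceeding 2.262 is 3.

3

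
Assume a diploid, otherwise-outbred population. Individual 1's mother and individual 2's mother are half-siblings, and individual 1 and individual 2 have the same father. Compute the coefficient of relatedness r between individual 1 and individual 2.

Independent pedigree routes through distinct common ancestors add.
Individual 1 and individual 2 are related in two ways: half first cousins through their mothers (r = 1/16) and half-sibs through their shared father (r = 1/4).
r = 1/16 + 1/4 = 5/16 = 0.3125.

0.3125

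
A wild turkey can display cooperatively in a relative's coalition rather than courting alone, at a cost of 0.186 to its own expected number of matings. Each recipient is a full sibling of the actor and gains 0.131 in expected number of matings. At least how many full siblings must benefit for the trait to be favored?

3

r to a full sibling = 1/2 (full sibs share both parents — two paths of length 2: r = 2·(1/2)^2 = 1/2).
Hamilton's rule: n·r·B > C  ⇒  n > C/(r·B) = 0.186/(0.5·0.131) = 2.84.
The smallest integer exceeding 2.84 is 3.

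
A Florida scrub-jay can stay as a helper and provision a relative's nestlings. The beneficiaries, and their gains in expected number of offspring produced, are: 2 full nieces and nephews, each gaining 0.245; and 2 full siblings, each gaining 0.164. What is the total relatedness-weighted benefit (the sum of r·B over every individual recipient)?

r to a full niece or nephew = 1/4 (full aunt/uncle↔niece/nephew: two paths of length 3 through the shared grandparent pair: r = 2·(1/2)^3 = 1/4).
r to a full sibling = 0.5 (full sibs share both parents — two paths of length 2: r = 2·(1/2)^2 = 1/2).
Summing one r·B term per recipient: 2·0.25·0.245 + 2·0.5·0.164 = 0.2865.

0.2865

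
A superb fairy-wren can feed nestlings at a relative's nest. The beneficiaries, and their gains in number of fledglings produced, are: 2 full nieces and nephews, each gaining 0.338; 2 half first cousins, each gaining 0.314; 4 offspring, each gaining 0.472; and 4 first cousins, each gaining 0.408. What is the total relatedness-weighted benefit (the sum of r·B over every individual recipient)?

r to a full niece or nephew = 0.25 (full aunt/uncle↔niece/nephew: two paths of length 3 through the shared grandparent pair: r = 2·(1/2)^3 = 1/4).
r to a half first cousin = 1/16 (half first cousins share one grandparent — one path of length 4: r = (1/2)^4 = 1/16).
r to an offspring = 0.5 (one parent–offspring link: r = (1/2)^1 = 1/2).
r to a first cousin = 0.125 (first cousins share one grandparent pair — two paths of length 4: r = 2·(1/2)^4 = 1/8).
Summing one r·B term per recipient: 2·0.25·0.338 + 2·0.0625·0.314 + 4·0.5·0.472 + 4·0.125·0.408 = 1.35625.

1.35625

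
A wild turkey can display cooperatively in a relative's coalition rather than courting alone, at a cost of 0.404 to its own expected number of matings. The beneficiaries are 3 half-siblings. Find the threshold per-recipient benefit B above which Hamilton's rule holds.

r to a half-sibling = 1/4 (half-sibs share one parent — one path of length 2: r = (1/2)^2 = 1/4).
Hamilton's rule with n recipients of equal r: n·r·B > C, so B > C/(n·r) = 0.404/(3·0.25) = 0.5387.

0.5387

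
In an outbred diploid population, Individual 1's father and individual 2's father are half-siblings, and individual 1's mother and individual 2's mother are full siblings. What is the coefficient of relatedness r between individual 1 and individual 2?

Wright's path rule: contributions from independent ancestry routes add.
Individual 1 and individual 2 are related in two ways: half first cousins through their fathers (r = 1/16) and first cousins through their mothers (r = 1/8).
r = 1/16 + 1/8 = 3/16 = 0.1875.

0.1875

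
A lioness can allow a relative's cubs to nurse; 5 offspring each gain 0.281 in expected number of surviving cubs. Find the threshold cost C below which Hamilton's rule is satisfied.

r to an offspring = 0.5 (one parent–offspring link: r = (1/2)^1 = 1/2).
Hamilton's rule: n·r·B > C, so the trait is favored while C < n·r·B = 5·0.5·0.281 = 0.7025.

0.7025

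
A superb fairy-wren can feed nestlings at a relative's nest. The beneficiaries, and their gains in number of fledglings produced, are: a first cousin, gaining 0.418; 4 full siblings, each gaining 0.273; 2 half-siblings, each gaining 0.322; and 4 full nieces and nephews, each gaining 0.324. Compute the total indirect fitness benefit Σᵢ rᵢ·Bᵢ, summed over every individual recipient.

1.08325

r to a first cousin = 0.125 (first cousins share one grandparent pair — two paths of length 4: r = 2·(1/2)^4 = 1/8).
r to a full sibling = 1/2 (full sibs share both parents — two paths of length 2: r = 2·(1/2)^2 = 1/2).
r to a half-sibling = 1/4 (half-sibs share one parent — one path of length 2: r = (1/2)^2 = 1/4).
r to a full niece or nephew = 0.25 (full aunt/uncle↔niece/nephew: two paths of length 3 through the shared grandparent pair: r = 2·(1/2)^3 = 1/4).
Summing one r·B term per recipient: 1·0.125·0.418 + 4·0.5·0.273 + 2·0.25·0.322 + 4·0.25·0.324 = 1.08325.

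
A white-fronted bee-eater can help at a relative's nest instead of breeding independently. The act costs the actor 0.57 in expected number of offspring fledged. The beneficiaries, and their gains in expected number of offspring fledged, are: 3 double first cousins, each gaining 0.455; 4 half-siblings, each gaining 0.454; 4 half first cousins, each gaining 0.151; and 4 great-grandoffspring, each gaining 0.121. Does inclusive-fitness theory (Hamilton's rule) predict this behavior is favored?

Hamilton's rule: the trait is favored when the sum of r·B over every recipient exceeds the actor's cost C.
r to a double first cousin = 1/4 (double first cousins share both grandparent pairs — four paths of length 4: r = 4·(1/2)^4 = 1/4).
r to a half-sibling = 0.25 (half-sibs share one parent — one path of length 2: r = (1/2)^2 = 1/4).
r to a half first cousin = 0.0625 (half first cousins share one grandparent — one path of length 4: r = (1/2)^4 = 1/16).
r to a great-grandoffspring = 0.125 (three parent–offspring links: r = (1/2)^3 = 1/8).
Summing one r·B term per recipient: 3·0.25·0.455 + 4·0.25·0.454 + 4·0.0625·0.151 + 4·0.125·0.121 = 0.8935.
0.8935 > 0.57: the indirect benefit exceeds the cost.

Yes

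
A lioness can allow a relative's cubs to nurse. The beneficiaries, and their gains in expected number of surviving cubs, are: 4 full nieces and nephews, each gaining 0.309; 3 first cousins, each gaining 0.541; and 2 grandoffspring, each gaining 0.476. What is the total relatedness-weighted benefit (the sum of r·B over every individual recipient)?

0.749875

r to a full niece or nephew = 0.25 (full aunt/uncle↔niece/nephew: two paths of length 3 through the shared grandparent pair: r = 2·(1/2)^3 = 1/4).
r to a first cousin = 1/8 (first cousins share one grandparent pair — two paths of length 4: r = 2·(1/2)^4 = 1/8).
r to a grandoffspring = 1/4 (two parent–offspring links: r = (1/2)^2 = 1/4).
Summing one r·B term per recipient: 4·0.25·0.309 + 3·0.125·0.541 + 2·0.25·0.476 = 0.749875.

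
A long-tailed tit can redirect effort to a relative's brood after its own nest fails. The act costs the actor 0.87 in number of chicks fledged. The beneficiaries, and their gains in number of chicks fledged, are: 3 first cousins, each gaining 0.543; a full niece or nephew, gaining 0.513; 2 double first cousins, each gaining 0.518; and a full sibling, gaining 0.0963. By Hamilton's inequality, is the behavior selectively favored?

No

Hamilton's rule: the trait is favored when the sum of r·B over every recipient exceeds the actor's cost C.
r to a first cousin = 1/8 (first cousins share one grandparent pair — two paths of length 4: r = 2·(1/2)^4 = 1/8).
r to a full niece or nephew = 0.25 (full aunt/uncle↔niece/nephew: two paths of length 3 through the shared grandparent pair: r = 2·(1/2)^3 = 1/4).
r to a double first cousin = 1/4 (double first cousins share both grandparent pairs — four paths of length 4: r = 4·(1/2)^4 = 1/4).
r to a full sibling = 1/2 (full sibs share both parents — two paths of length 2: r = 2·(1/2)^2 = 1/2).
Summing one r·B term per recipient: 3·0.125·0.543 + 1·0.25·0.513 + 2·0.25·0.518 + 1·0.5·0.0963 = 0.639025.
0.639025 < 0.87: the indirect benefit is less than the cost.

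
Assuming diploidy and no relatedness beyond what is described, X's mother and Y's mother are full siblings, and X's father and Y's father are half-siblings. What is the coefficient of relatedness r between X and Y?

Relatedness sums over independent paths through distinct common ancestors.
X and Y are related in two ways: first cousins through their mothers (r = 1/8) and half first cousins through their fathers (r = 1/16).
r = 1/8 + 1/16 = 0.1875.

0.1875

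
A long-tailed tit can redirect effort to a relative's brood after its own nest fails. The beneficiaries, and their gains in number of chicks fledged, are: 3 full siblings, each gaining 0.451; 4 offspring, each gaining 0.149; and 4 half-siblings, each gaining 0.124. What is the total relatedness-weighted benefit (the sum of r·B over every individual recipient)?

1.0985

r to a full sibling = 0.5 (full sibs share both parents — two paths of length 2: r = 2·(1/2)^2 = 1/2).
r to an offspring = 1/2 (one parent–offspring link: r = (1/2)^1 = 1/2).
r to a half-sibling = 0.25 (half-sibs share one parent — one path of length 2: r = (1/2)^2 = 1/4).
Summing one r·B term per recipient: 3·0.5·0.451 + 4·0.5·0.149 + 4·0.25·0.124 = 1.0985.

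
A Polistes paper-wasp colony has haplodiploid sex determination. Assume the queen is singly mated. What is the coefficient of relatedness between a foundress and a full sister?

0.75

Haplodiploid full sisters inherit their father's entire haploid genome identically (contributing 1/2) and on average half of their mother's contribution (1/2 · 1/2 = 1/4); r = 1/2 + 1/4 = 3/4.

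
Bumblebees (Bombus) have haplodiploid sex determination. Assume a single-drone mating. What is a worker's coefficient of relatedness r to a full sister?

0.75

Haplodiploid full sisters inherit their father's entire haploid genome identically (contributing 1/2) and on average half of their mother's contribution (1/2 · 1/2 = 1/4); r = 1/2 + 1/4 = 3/4.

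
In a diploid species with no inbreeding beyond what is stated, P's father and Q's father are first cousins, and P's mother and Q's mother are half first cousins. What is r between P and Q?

0.046875

Wright's path rule: contributions from independent ancestry routes add.
P and Q are related in two ways: second cousins through their fathers (r = 1/32) and half second cousins through their mothers (r = 1/64).
r = 1/32 + 1/64 = 0.046875.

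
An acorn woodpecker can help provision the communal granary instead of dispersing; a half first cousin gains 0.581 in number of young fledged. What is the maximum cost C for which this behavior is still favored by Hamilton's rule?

r to a half first cousin = 1/16 (half first cousins share one grandparent — one path of length 4: r = (1/2)^4 = 1/16).
Hamilton's rule: n·r·B > C, so the trait is favored while C < n·r·B = 1·0.0625·0.581 = 0.0363125.

0.0363125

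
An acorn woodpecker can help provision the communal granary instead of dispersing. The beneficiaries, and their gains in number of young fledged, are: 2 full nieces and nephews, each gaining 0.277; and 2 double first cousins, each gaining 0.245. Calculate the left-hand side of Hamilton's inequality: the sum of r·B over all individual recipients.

r to a full niece or nephew = 0.25 (full aunt/uncle↔niece/nephew: two paths of length 3 through the shared grandparent pair: r = 2·(1/2)^3 = 1/4).
r to a double first cousin = 1/4 (double first cousins share both grandparent pairs — four paths of length 4: r = 4·(1/2)^4 = 1/4).
Summing one r·B term per recipient: 2·0.25·0.277 + 2·0.25·0.245 = 0.261.

0.261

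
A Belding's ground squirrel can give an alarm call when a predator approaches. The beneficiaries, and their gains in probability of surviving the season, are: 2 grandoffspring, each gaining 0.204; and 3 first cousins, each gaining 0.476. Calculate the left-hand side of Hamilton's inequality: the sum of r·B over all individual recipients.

0.2805

r to a grandoffspring = 0.25 (two parent–offspring links: r = (1/2)^2 = 1/4).
r to a first cousin = 0.125 (first cousins share one grandparent pair — two paths of length 4: r = 2·(1/2)^4 = 1/8).
Summing one r·B term per recipient: 2·0.25·0.204 + 3·0.125·0.476 = 0.2805.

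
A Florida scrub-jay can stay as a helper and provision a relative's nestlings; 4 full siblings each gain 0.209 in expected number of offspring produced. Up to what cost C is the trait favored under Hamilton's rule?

0.418

r to a full sibling = 1/2 (full sibs share both parents — two paths of length 2: r = 2·(1/2)^2 = 1/2).
Hamilton's rule: n·r·B > C, so the trait is favored while C < n·r·B = 4·0.5·0.209 = 0.418.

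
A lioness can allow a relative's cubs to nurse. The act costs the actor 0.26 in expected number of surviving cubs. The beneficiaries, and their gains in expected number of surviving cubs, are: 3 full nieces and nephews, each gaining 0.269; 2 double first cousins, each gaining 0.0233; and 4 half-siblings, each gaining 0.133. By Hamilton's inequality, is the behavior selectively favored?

Hamilton's rule: the trait is favored when the sum of r·B over every recipient exceeds the actor's cost C.
r to a full niece or nephew = 1/4 (full aunt/uncle↔niece/nephew: two paths of length 3 through the shared grandparent pair: r = 2·(1/2)^3 = 1/4).
r to a double first cousin = 0.25 (double first cousins share both grandparent pairs — four paths of length 4: r = 4·(1/2)^4 = 1/4).
r to a half-sibling = 1/4 (half-sibs share one parent — one path of length 2: r = (1/2)^2 = 1/4).
Summing one r·B term per recipient: 3·0.25·0.269 + 2·0.25·0.0233 + 4·0.25·0.133 = 0.3464.
0.3464 > 0.26: the indirect benefit exceeds the cost.

Yes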